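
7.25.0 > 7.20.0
True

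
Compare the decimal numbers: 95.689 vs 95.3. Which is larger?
95.689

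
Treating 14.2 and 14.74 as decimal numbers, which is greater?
14.74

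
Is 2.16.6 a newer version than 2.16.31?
No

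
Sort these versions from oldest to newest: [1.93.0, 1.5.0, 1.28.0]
[1.5.0, 1.28.0, 1.93.0]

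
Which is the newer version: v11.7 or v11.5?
v11.7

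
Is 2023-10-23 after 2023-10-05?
Yes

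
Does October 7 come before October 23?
Yes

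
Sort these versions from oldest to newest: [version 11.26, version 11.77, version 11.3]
[version 11.3, version 11.26, version 11.77]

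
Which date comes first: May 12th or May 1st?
May 1st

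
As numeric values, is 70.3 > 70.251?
True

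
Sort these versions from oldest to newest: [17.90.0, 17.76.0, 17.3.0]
[17.3.0, 17.76.0, 17.90.0]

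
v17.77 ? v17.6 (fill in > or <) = >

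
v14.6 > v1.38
True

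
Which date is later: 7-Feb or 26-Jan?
7-Feb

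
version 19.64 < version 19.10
False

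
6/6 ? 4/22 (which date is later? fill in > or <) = >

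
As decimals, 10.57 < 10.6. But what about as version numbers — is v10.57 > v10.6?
True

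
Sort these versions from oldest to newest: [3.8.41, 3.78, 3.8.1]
[3.8.1, 3.8.41, 3.78]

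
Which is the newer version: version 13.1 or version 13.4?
version 13.4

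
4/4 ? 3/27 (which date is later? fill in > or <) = >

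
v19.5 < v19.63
True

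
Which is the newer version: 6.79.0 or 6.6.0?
6.79.0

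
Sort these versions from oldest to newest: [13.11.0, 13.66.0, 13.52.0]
[13.11.0, 13.52.0, 13.66.0]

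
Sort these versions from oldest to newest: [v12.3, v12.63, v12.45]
[v12.3, v12.45, v12.63]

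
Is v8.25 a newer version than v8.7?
Yes. Version numbers are compared segment by segment as integers, not as decimals: minor version 25 > 7, so v8.25 > v8.7 (even though the decimal 8.25 < 8.7).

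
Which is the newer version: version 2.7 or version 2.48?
version 2.48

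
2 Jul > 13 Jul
False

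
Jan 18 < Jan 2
False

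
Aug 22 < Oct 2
True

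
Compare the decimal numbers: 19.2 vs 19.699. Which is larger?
19.699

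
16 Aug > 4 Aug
True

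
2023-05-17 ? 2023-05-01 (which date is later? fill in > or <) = >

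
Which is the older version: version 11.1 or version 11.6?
version 11.1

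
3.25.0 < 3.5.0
False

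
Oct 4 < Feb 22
False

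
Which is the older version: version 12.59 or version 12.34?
version 12.34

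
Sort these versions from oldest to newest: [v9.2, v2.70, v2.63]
[v2.63, v2.70, v9.2]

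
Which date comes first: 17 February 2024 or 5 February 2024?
5 February 2024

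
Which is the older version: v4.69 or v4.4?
v4.4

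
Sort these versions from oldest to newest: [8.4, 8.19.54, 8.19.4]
[8.4, 8.19.4, 8.19.54]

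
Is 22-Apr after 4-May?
No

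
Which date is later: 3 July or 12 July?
12 July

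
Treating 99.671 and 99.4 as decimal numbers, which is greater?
99.671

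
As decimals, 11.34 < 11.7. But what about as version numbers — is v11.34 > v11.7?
True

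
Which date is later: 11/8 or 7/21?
11/8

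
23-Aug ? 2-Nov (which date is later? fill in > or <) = <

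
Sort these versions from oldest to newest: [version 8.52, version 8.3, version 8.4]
[version 8.3, version 8.4, version 8.52]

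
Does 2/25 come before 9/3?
Yes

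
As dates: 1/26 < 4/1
True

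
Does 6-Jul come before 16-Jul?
Yes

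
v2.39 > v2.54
False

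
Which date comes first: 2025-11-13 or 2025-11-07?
2025-11-07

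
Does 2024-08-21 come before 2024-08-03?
No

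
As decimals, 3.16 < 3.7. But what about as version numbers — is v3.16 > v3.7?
True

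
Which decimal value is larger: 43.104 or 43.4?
43.4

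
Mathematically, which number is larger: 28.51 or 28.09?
28.51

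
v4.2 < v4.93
True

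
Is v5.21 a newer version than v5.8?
Yes. Version numbers are compared segment by segment as integers, not as decimals: minor version 21 > 8, so v5.21 > v5.8 (even though the decimal 5.21 < 5.8).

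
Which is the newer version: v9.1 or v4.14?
v9.1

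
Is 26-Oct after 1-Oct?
Yes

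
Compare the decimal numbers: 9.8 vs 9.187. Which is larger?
9.8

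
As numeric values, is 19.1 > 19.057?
True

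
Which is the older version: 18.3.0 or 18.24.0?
18.3.0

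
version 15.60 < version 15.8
False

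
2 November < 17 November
True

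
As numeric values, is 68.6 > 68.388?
True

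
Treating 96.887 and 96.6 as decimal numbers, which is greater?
96.887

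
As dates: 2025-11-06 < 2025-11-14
True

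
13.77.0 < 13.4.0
False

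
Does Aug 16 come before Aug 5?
No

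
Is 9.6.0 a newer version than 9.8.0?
No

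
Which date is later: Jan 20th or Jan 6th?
Jan 20th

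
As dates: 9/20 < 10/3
True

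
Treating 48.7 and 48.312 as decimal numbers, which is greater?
48.7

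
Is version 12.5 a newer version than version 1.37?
Yes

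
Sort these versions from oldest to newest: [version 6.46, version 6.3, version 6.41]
[version 6.3, version 6.41, version 6.46]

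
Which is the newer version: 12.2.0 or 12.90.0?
12.90.0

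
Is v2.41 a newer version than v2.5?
Yes. Version numbers are compared segment by segment as integers, not as decimals: minor version 41 > 5, so v2.41 > v2.5 (even though the decimal 2.41 < 2.5).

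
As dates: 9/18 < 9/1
False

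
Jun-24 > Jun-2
True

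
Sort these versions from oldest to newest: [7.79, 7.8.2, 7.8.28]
[7.8.2, 7.8.28, 7.79]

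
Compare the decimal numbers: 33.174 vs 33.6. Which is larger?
33.6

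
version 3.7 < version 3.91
True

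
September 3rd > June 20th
True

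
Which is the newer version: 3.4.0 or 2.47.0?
3.4.0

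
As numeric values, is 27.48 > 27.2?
True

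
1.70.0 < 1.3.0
False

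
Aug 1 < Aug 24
True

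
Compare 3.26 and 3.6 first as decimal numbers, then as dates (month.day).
As decimals: 3.26 < 3.6. As dates: 3/26 is later than 3/6 (day 26 > day 6).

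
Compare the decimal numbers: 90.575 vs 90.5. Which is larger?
90.575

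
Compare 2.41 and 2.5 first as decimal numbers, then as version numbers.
As decimals: 2.41 < 2.5. As versions: v2.41 > v2.5 (minor version 41 > 5).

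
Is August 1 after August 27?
No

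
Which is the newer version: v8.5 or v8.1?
v8.5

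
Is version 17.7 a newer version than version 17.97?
No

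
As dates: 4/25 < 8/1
True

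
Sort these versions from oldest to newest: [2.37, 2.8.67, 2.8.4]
[2.8.4, 2.8.67, 2.37]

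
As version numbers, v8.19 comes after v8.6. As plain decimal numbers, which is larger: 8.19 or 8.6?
8.6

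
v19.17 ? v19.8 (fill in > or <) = >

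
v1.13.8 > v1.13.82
False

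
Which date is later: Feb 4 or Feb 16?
Feb 16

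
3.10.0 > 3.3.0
True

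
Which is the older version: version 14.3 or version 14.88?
version 14.3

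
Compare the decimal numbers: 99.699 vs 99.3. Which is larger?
99.699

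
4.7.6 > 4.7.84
False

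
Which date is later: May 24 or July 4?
July 4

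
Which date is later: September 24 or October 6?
October 6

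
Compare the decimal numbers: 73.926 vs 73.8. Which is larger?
73.926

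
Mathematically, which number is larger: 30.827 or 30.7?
30.827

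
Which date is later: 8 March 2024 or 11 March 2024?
11 March 2024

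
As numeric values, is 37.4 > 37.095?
True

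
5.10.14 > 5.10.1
True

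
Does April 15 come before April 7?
No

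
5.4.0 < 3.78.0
False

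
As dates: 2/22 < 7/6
True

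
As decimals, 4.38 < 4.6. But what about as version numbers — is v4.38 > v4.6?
True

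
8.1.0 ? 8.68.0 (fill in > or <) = <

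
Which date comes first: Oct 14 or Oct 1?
Oct 1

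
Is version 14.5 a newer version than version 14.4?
Yes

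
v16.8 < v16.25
True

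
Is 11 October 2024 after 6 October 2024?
Yes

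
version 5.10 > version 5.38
False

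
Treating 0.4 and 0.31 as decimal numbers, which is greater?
0.4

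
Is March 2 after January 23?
Yes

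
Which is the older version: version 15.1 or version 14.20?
version 14.20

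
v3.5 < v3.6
True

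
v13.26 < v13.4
False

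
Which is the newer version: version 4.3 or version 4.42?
version 4.42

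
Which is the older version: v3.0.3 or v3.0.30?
v3.0.3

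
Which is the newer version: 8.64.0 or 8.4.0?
8.64.0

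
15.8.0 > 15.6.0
True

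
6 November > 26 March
True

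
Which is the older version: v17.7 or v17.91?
v17.7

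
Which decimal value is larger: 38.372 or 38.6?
38.6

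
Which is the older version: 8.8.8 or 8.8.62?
8.8.8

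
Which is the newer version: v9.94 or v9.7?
v9.94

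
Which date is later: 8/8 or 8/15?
8/15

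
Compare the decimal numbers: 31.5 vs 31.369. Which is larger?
31.5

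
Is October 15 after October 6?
Yes. Day 15 comes after day 6 in October — this is a date comparison, not a decimal one (the decimal 10.15 would be smaller than 10.6).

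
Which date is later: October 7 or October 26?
October 26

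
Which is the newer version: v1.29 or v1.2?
v1.29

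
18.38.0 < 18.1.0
False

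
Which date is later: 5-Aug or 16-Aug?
16-Aug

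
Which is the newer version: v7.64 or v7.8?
v7.64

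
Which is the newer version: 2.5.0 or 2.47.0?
2.47.0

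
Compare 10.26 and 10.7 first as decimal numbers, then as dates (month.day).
As decimals: 10.26 < 10.7. As dates: 10/26 is later than 10/7 (day 26 > day 7).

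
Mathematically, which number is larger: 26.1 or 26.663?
26.663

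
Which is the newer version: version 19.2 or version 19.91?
version 19.91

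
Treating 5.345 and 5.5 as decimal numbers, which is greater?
5.5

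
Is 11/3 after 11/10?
No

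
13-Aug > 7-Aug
True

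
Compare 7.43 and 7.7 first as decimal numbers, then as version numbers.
As decimals: 7.43 < 7.7. As versions: v7.43 > v7.7 (minor version 43 > 7).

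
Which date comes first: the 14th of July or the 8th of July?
the 8th of July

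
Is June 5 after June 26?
No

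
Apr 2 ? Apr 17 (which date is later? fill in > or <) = <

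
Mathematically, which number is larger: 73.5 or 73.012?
73.5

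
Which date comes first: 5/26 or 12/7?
5/26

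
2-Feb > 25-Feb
False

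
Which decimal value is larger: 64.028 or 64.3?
64.3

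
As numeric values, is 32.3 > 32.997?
False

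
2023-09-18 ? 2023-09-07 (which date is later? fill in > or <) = >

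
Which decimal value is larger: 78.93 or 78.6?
78.93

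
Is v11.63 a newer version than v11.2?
Yes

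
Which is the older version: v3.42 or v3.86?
v3.42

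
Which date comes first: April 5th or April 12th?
April 5th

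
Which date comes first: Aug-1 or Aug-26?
Aug-1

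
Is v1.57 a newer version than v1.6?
Yes. Version numbers are compared segment by segment as integers, not as decimals: minor version 57 > 6, so v1.57 > v1.6 (even though the decimal 1.57 < 1.6).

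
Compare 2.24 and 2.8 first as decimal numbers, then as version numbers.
As decimals: 2.24 < 2.8. As versions: v2.24 > v2.8 (minor version 24 > 8).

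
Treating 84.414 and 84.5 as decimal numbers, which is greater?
84.5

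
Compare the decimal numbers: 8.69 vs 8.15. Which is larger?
8.69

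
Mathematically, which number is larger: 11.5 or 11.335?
11.5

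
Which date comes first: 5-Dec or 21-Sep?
21-Sep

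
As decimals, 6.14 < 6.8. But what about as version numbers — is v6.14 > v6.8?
True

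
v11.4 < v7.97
False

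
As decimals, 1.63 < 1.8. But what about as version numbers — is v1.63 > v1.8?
True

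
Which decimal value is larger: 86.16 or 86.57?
86.57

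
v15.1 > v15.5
False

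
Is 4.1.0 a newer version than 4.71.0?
No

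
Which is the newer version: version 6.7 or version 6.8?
version 6.8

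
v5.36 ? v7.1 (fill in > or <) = <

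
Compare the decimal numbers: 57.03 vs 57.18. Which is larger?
57.18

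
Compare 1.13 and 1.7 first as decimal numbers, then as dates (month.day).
As decimals: 1.13 < 1.7. As dates: 1/13 is later than 1/7 (day 13 > day 7).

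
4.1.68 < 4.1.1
False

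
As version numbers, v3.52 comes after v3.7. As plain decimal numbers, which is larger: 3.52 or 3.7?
3.7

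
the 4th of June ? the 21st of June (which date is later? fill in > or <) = <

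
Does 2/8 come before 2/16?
Yes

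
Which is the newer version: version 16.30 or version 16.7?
version 16.30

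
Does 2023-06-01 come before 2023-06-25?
Yes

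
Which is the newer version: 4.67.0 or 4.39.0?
4.67.0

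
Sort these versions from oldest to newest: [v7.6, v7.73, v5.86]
[v5.86, v7.6, v7.73]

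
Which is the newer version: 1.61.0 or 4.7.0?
4.7.0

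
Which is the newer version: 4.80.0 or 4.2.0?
4.80.0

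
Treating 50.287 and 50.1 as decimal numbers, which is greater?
50.287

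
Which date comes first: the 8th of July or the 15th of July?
the 8th of July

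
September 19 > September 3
True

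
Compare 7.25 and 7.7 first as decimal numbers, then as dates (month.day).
As decimals: 7.25 < 7.7. As dates: 7/25 is later than 7/7 (day 25 > day 7).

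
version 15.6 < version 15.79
True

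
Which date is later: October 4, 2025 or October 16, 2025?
October 16, 2025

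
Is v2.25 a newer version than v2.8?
Yes. Version numbers are compared segment by segment as integers, not as decimals: minor version 25 > 8, so v2.25 > v2.8 (even though the decimal 2.25 < 2.8).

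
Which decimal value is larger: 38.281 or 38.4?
38.4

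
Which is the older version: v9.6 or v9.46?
v9.6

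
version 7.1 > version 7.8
False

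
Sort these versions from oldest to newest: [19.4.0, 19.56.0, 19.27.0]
[19.4.0, 19.27.0, 19.56.0]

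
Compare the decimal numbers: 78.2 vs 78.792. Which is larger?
78.792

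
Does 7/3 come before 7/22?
Yes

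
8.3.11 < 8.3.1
False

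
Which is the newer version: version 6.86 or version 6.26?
version 6.86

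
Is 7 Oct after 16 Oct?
No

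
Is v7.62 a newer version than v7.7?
Yes. Version numbers are compared segment by segment as integers, not as decimals: minor version 62 > 7, so v7.62 > v7.7 (even though the decimal 7.62 < 7.7).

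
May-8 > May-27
False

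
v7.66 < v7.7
False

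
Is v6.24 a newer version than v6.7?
Yes. Version numbers are compared segment by segment as integers, not as decimals: minor version 24 > 7, so v6.24 > v6.7 (even though the decimal 6.24 < 6.7).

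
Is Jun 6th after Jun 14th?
No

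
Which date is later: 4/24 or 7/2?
7/2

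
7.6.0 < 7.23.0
True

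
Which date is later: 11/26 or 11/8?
11/26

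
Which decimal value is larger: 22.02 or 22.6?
22.6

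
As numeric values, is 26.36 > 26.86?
False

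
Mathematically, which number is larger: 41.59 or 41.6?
41.6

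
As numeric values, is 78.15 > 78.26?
False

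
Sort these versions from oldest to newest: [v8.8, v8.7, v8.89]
[v8.7, v8.8, v8.89]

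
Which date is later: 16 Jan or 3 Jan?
16 Jan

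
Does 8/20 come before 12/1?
Yes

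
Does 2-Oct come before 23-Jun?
No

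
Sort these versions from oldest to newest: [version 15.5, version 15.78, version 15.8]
[version 15.5, version 15.8, version 15.78]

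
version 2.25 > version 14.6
False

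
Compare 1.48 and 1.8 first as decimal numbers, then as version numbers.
As decimals: 1.48 < 1.8. As versions: v1.48 > v1.8 (minor version 48 > 8).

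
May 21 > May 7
True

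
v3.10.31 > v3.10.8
True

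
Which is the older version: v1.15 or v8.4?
v1.15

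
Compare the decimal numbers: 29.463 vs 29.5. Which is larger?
29.5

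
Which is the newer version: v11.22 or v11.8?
v11.22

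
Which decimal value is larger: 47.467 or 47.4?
47.467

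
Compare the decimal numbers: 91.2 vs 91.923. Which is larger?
91.923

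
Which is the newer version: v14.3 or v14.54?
v14.54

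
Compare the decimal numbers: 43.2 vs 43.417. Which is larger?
43.417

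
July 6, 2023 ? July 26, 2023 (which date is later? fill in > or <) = <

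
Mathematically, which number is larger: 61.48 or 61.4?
61.48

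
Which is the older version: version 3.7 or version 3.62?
version 3.7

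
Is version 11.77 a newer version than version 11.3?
Yes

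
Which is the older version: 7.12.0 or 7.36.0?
7.12.0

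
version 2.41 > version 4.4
False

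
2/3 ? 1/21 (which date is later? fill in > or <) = >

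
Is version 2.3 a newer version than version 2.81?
No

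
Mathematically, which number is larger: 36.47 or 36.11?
36.47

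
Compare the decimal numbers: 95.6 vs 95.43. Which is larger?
95.6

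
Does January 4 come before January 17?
Yes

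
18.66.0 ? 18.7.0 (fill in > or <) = >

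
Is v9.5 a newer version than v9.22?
No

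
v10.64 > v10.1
True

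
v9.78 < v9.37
False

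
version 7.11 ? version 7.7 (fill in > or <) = >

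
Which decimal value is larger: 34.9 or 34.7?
34.9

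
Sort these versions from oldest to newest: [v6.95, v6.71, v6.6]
[v6.6, v6.71, v6.95]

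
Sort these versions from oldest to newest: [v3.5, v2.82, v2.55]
[v2.55, v2.82, v3.5]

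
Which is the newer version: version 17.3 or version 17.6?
version 17.6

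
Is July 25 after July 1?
Yes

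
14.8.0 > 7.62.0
True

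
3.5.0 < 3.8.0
True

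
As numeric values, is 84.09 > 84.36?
False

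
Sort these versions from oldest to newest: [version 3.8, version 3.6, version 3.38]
[version 3.6, version 3.8, version 3.38]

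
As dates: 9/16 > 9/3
True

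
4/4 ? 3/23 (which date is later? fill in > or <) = >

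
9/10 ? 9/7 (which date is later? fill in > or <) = >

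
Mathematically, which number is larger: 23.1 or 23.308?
23.308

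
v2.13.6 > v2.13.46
False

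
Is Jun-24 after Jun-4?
Yes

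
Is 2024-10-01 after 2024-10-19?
No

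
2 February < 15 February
True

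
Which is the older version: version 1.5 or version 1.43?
version 1.5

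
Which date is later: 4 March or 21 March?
21 March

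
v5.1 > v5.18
False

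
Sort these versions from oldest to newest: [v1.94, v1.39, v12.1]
[v1.39, v1.94, v12.1]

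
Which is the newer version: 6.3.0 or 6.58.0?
6.58.0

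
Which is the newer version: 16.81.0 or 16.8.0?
16.81.0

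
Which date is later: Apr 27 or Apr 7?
Apr 27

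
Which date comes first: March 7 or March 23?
March 7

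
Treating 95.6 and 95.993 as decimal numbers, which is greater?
95.993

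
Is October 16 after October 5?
Yes. Day 16 comes after day 5 in October — this is a date comparison, not a decimal one (the decimal 10.16 would be smaller than 10.5).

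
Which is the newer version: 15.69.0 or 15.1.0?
15.69.0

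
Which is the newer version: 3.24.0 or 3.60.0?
3.60.0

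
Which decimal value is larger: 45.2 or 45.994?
45.994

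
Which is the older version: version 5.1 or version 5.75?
version 5.1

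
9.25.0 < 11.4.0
True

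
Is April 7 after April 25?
No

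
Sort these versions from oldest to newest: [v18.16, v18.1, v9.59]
[v9.59, v18.1, v18.16]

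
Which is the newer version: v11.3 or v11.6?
v11.6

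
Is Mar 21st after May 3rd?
No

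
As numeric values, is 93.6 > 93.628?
False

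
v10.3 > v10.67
False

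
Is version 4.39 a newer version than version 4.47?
No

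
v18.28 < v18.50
True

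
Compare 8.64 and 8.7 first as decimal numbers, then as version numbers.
As decimals: 8.64 < 8.7. As versions: v8.64 > v8.7 (minor version 64 > 7).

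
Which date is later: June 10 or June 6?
June 10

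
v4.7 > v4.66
False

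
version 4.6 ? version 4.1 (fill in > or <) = >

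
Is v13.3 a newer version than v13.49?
No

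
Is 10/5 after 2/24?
Yes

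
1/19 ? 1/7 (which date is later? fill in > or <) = >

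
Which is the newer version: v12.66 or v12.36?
v12.66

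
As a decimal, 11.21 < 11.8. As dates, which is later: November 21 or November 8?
November 21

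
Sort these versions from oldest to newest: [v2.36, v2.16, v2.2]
[v2.2, v2.16, v2.36]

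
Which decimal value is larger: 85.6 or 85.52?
85.6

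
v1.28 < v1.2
False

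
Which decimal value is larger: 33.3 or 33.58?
33.58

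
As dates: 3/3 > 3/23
False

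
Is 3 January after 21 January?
No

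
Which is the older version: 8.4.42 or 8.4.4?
8.4.4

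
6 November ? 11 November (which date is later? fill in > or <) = <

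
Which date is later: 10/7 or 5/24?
10/7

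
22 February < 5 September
True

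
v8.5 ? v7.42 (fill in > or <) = >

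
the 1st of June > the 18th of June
False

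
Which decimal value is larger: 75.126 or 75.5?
75.5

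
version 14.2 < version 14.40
True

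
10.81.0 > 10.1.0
True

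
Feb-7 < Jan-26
False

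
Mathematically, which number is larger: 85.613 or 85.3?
85.613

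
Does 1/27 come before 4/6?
Yes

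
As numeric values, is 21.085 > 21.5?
False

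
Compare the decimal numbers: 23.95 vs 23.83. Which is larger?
23.95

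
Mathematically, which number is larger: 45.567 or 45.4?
45.567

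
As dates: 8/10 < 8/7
False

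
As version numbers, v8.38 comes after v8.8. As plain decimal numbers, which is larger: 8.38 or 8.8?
8.8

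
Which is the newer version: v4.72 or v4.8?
v4.72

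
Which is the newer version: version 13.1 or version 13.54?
version 13.54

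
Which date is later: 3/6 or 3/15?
3/15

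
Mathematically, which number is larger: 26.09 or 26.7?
26.7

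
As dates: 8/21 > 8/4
True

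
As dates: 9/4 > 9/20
False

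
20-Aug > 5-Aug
True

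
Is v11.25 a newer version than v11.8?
Yes. Version numbers are compared segment by segment as integers, not as decimals: minor version 25 > 8, so v11.25 > v11.8 (even though the decimal 11.25 < 11.8).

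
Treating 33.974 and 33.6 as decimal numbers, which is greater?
33.974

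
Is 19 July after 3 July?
Yes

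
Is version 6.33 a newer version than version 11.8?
No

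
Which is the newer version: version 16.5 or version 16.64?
version 16.64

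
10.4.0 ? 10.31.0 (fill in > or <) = <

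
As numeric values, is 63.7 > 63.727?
False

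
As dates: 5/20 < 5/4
False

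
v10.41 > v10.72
False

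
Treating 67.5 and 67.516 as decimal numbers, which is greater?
67.516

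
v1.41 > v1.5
True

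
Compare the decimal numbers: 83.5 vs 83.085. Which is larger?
83.5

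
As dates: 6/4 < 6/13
True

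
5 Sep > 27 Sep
False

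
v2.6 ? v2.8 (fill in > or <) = <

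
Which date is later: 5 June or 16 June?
16 June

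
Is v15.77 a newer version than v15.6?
Yes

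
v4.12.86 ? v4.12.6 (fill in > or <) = >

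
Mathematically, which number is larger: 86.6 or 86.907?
86.907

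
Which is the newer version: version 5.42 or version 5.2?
version 5.42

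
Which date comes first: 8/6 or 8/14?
8/6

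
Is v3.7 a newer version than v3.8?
No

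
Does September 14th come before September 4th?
No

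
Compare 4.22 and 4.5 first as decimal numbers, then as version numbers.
As decimals: 4.22 < 4.5. As versions: v4.22 > v4.5 (minor version 22 > 5).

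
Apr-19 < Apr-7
False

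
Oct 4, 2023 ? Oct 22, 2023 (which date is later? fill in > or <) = <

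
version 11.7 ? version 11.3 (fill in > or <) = >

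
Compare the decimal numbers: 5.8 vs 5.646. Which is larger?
5.8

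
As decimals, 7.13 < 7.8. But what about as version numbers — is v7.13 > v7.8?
True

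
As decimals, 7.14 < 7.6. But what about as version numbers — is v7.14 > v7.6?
True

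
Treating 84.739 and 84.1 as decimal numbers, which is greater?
84.739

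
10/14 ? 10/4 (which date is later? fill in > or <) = >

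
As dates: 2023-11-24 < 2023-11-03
False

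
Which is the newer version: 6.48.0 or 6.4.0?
6.48.0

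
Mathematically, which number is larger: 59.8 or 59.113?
59.8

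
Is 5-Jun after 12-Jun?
No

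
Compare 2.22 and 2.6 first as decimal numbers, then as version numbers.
As decimals: 2.22 < 2.6. As versions: v2.22 > v2.6 (minor version 22 > 6).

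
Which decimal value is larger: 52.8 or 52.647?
52.8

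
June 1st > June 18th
False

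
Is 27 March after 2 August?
No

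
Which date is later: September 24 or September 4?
September 24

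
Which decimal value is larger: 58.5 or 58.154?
58.5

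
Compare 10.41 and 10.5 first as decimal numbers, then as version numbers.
As decimals: 10.41 < 10.5. As versions: v10.41 > v10.5 (minor version 41 > 5).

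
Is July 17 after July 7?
Yes. Day 17 comes after day 7 in July — this is a date comparison, not a decimal one (the decimal 7.17 would be smaller than 7.7).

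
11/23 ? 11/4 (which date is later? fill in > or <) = >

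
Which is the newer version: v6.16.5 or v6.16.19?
v6.16.19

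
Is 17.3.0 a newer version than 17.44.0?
No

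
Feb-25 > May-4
False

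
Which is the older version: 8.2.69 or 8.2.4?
8.2.4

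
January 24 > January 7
True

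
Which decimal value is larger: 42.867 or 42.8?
42.867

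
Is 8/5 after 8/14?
No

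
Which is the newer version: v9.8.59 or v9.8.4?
v9.8.59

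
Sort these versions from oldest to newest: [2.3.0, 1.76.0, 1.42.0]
[1.42.0, 1.76.0, 2.3.0]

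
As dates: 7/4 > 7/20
False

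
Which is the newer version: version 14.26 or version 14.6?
version 14.26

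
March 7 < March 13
True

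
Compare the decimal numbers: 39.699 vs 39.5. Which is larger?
39.699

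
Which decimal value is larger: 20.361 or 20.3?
20.361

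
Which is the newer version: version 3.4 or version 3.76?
version 3.76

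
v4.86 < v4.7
False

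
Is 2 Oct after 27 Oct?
No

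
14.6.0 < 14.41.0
True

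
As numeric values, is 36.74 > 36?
True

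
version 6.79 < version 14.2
True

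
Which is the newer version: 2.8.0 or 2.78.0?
2.78.0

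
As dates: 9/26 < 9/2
False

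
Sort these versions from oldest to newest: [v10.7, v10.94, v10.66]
[v10.7, v10.66, v10.94]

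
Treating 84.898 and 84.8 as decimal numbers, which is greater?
84.898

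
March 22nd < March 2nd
False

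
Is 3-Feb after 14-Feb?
No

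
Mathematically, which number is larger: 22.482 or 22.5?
22.5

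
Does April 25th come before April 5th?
No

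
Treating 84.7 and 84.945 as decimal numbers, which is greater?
84.945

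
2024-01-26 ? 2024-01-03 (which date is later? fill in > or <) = >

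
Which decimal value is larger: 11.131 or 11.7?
11.7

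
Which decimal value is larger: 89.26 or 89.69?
89.69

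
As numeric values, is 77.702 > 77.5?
True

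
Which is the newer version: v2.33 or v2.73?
v2.73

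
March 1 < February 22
False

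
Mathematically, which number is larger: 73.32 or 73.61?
73.61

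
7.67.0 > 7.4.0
True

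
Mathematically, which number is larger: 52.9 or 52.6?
52.9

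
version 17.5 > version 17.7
False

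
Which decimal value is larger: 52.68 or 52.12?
52.68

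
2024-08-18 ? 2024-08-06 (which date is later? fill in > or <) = >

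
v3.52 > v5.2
False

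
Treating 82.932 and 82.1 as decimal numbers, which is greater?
82.932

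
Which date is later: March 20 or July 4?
July 4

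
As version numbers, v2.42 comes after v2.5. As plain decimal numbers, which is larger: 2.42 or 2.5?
2.5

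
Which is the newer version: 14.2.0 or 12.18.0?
14.2.0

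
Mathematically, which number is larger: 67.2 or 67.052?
67.2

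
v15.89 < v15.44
False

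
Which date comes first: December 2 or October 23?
October 23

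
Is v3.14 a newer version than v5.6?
No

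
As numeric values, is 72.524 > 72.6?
False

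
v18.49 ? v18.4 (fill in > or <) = >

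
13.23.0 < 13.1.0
False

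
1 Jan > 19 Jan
False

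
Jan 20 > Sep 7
False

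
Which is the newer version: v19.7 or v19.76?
v19.76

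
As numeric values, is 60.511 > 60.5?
True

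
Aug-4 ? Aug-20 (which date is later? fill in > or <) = <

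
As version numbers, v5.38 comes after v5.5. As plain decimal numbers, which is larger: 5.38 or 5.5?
5.5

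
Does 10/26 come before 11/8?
Yes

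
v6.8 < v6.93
True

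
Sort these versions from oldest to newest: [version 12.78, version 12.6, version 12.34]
[version 12.6, version 12.34, version 12.78]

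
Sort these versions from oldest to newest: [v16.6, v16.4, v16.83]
[v16.4, v16.6, v16.83]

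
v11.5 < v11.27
True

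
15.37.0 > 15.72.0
False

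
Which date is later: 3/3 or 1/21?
3/3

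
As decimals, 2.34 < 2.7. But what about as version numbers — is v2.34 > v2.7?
True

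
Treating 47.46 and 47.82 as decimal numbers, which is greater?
47.82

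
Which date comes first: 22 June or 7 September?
22 June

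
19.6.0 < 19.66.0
True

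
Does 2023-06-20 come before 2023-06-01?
No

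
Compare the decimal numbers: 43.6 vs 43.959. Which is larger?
43.959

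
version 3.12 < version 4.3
True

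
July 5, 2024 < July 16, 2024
True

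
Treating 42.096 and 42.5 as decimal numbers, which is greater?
42.5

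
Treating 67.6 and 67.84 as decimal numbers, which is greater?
67.84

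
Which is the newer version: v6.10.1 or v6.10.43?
v6.10.43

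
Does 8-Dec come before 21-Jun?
No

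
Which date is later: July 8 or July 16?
July 16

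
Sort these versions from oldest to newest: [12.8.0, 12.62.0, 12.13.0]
[12.8.0, 12.13.0, 12.62.0]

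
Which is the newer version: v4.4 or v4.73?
v4.73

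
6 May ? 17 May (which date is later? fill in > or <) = <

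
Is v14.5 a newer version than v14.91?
No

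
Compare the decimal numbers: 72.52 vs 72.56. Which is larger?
72.56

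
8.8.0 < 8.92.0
True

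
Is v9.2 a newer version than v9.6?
No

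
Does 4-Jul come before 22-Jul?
Yes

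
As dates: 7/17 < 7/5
False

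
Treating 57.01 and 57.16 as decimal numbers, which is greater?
57.16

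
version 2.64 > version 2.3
True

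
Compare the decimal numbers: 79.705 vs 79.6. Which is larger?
79.705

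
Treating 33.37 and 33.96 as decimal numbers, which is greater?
33.96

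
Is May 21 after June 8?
No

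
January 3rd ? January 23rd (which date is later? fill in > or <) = <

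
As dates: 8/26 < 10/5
True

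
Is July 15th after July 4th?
Yes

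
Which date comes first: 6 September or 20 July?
20 July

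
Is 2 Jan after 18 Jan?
No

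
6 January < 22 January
True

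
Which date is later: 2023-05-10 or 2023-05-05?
2023-05-10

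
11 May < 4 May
False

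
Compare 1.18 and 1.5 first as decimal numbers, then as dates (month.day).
As decimals: 1.18 < 1.5. As dates: 1/18 is later than 1/5 (day 18 > day 5).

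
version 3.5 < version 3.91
True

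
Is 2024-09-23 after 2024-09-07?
Yes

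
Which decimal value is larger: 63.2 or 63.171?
63.2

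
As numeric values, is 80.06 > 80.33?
False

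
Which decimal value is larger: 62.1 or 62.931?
62.931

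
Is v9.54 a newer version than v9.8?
Yes. Version numbers are compared segment by segment as integers, not as decimals: minor version 54 > 8, so v9.54 > v9.8 (even though the decimal 9.54 < 9.8).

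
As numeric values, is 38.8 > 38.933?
False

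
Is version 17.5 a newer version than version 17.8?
No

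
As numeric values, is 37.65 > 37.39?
True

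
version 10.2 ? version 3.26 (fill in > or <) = >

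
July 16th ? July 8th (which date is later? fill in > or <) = >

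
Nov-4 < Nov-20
True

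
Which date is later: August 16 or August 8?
August 16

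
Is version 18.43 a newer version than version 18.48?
No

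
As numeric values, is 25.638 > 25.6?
True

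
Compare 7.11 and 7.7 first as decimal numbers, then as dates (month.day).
As decimals: 7.11 < 7.7. As dates: 7/11 is later than 7/7 (day 11 > day 7).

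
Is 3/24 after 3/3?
Yes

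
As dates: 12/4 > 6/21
True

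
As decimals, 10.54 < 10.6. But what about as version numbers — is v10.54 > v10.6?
True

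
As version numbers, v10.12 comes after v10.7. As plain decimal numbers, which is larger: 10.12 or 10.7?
10.7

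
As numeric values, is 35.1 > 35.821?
False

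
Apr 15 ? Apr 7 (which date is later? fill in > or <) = >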